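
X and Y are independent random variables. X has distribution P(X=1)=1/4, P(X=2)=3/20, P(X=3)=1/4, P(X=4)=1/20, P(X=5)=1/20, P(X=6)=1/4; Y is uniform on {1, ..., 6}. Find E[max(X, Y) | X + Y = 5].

P(X + Y = 5) = 7/60.
Summing max(X,Y)·P(x,y) over outcomes with X + Y = 5 gives 2/5.
E[max(X, Y) | X + Y = 5] = (2/5) / (7/60) = 24/7.

24/7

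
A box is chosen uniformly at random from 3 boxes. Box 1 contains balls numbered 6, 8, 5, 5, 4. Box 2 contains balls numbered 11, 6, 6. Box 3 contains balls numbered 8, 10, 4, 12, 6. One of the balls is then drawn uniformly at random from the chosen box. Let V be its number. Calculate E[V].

319/45

E[V | box 1] = (6+8+5+5+4)/5 = 28/5.
E[V | box 2] = (11+6+6)/3 = 23/3.
E[V | box 3] = (8+10+4+12+6)/5 = 8.
By the law of total expectation,
E[V] = (1/3)·(28/5) + (1/3)·(23/3) + (1/3)·(8) = 319/45.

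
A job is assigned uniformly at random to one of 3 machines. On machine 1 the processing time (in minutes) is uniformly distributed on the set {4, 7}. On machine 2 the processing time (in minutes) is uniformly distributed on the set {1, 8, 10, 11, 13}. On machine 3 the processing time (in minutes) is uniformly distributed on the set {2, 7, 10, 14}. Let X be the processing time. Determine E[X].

149/20

E[X | machine 1] = (4+7)/2 = 11/2.
E[X | machine 2] = (1+8+10+11+13)/5 = 43/5.
E[X | machine 3] = (2+7+10+14)/4 = 33/4.
By the law of total expectation,
E[X] = (1/3)·(11/2) + (1/3)·(43/5) + (1/3)·(33/4) = 149/20.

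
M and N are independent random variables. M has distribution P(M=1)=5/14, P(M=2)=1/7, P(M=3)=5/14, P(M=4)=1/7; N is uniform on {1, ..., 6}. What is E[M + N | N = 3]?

37/7

P(N = 3) = 1/6.
Summing (M+N)·P(x,y) over outcomes with N = 3 gives 37/42.
E[M + N | N = 3] = (37/42) / (1/6) = 37/7.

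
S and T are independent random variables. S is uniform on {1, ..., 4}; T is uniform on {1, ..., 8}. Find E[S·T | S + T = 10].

61/3

Outcomes with S + T = 10: (2,8), (3,7), (4,6), each with probability 1/32.
E[S·T | S + T = 10] = (16 + 21 + 24) / 3 = 61/3.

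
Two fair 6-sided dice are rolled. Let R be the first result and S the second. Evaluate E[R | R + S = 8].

P(R + S = 8) = 5/36.
Summing R·P(x,y) over outcomes with R + S = 8 gives 5/9.
E[R | R + S = 8] = (5/9) / (5/36) = 4.

4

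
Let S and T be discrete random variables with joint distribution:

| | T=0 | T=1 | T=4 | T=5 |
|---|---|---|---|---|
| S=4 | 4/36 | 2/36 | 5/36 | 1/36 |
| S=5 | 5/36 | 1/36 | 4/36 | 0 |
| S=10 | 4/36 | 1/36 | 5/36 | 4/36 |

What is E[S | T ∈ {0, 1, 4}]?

P(T ∈ {0, 1, 4}) = 31/36.
Summing S·P(S=x,T=y) over the conditioning event gives 97/18.
E[S | T ∈ {0, 1, 4}] = (97/18) / (31/36) = 194/31.

194/31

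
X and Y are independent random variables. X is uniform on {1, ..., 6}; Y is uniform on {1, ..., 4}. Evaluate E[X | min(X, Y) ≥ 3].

Outcomes with min(X, Y) ≥ 3: (3,3), (3,4), (4,3), (4,4), (5,3), (5,4), (6,3), (6,4), each with probability 1/24.
E[X | min(X, Y) ≥ 3] = (3 + 3 + 4 + 4 + 5 + 5 + 6 + 6) / 8 = 9/2.

9/2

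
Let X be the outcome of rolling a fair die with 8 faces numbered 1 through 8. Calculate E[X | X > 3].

6

Given X > 3, X is equally likely to be any of {4, 5, 6, 7, 8}.
E[X | X > 3] = (4 + 5 + 6 + 7 + 8) / 5 = 6.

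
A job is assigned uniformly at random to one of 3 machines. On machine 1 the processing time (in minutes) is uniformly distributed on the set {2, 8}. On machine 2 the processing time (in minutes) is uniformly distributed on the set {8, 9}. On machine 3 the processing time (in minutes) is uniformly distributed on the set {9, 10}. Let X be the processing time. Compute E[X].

23/3

E[X | machine 1] = (2+8)/2 = 5.
E[X | machine 2] = (8+9)/2 = 17/2.
E[X | machine 3] = (9+10)/2 = 19/2.
E[X] = (1/3)·(5) + (1/3)·(17/2) + (1/3)·(19/2) = 23/3.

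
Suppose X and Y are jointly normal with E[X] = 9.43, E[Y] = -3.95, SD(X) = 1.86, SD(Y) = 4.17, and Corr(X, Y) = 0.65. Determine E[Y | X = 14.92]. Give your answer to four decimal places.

For a bivariate normal, E[Y | X=x] = μ_Y + ρ·(σ_Y/σ_X)·(x − μ_X).
E[Y | X=14.92] = -3.95 + (0.65)·(4.17/1.86)·(14.92 − (9.43)) = -3.95 + (1.457258)·(5.49) = 4.0503.

4.0503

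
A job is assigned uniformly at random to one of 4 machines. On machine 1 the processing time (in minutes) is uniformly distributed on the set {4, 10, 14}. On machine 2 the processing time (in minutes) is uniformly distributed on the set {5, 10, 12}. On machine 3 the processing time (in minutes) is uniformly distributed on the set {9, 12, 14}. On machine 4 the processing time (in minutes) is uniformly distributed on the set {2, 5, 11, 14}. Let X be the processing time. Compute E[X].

19/2

E[X | machine 1] = (4+10+14)/3 = 28/3.
E[X | machine 2] = (5+10+12)/3 = 9.
E[X | machine 3] = (9+12+14)/3 = 35/3.
E[X | machine 4] = (2+5+11+14)/4 = 8.
E[X] = (1/4)·(28/3) + (1/4)·(9) + (1/4)·(35/3) + (1/4)·(8) = 19/2.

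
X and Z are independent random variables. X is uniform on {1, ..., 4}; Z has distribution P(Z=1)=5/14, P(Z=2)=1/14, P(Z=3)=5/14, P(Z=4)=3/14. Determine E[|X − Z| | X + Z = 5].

15/7

P(X + Z = 5) = 1/4.
Summing |X−Z|·P(x,y) over outcomes with X + Z = 5 gives 15/28.
E[|X − Z| | X + Z = 5] = (15/28) / (1/4) = 15/7.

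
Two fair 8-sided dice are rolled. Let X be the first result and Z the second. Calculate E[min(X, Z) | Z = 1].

1

Outcomes with Z = 1: (1,1), (2,1), (3,1), (4,1), (5,1), (6,1), (7,1), (8,1), each with probability 1/64.
E[min(X, Z) | Z = 1] = (1 + 1 + 1 + 1 + 1 + 1 + 1 + 1) / 8 = 1.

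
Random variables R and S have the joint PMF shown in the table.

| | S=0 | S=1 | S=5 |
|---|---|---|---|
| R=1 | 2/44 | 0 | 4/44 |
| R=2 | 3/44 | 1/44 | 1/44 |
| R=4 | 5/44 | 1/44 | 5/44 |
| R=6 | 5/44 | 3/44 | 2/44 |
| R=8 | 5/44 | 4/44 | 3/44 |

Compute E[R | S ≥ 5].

62/15

P(S ≥ 5) = 15/44.
Σ R·P over the event = 1·(4/44) + 2·(1/44) + 4·(5/44) + 6·(2/44) + 8·(3/44) = 31/22.
E[R | S ≥ 5] = (31/22) / (15/44) = 62/15.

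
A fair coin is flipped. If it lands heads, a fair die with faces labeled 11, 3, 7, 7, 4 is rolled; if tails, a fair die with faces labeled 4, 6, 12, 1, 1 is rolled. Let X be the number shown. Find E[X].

28/5

E[X | heads] = (11+3+7+7+4)/5 = 32/5.
E[X | tails] = (4+6+12+1+1)/5 = 24/5.
By the law of total expectation,
E[X] = (1/2)·(32/5) + (1/2)·(24/5) = 28/5.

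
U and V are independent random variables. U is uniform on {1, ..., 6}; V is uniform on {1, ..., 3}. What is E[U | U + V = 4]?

2

Outcomes with U + V = 4: (1,3), (2,2), (3,1), each with probability 1/18.
E[U | U + V = 4] = (1 + 2 + 3) / 3 = 2.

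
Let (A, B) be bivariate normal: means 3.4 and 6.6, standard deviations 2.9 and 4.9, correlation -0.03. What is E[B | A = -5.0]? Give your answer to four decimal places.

E[B | A=x] = μ_B + ρ(σ_B/σ_A)(x − μ_A) for jointly normal variables.
E[B | A=-5.0] = 6.6 + (-0.03)·(4.9/2.9)·(-5.0 − (3.4)) = 6.6 + (-0.05069)·(-8.4) = 7.0258.

7.0258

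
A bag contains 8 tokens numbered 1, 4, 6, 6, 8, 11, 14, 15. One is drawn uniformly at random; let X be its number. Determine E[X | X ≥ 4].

64/7

P(X ≥ 4) = 7/8.
Σ over the event: 4·1/8 + 6·1/4 + 8·1/8 + 11·1/8 + 14·1/8 + 15·1/8 = 8.
E[X | X ≥ 4] = (8) / (7/8) = 64/7.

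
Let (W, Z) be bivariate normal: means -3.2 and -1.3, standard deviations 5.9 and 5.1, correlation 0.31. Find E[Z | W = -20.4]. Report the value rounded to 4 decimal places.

The regression of Z on W has slope ρ·σ_Z/σ_W and passes through (μ_W, μ_Z).
E[Z | W=-20.4] = -1.3 + (0.31)·(5.1/5.9)·(-20.4 − (-3.2)) = -1.3 + (0.267966)·(-17.2) = -5.9090.

-5.9090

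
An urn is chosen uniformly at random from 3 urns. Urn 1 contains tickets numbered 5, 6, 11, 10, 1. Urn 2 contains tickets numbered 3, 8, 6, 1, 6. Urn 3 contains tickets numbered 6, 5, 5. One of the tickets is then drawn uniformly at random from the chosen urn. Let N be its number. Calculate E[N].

E[N | urn 1] = (5+6+11+10+1)/5 = 33/5.
E[N | urn 2] = (3+8+6+1+6)/5 = 24/5.
E[N | urn 3] = (6+5+5)/3 = 16/3.
By the law of total expectation,
E[N] = (1/3)·(33/5) + (1/3)·(24/5) + (1/3)·(16/3) = 251/45.

251/45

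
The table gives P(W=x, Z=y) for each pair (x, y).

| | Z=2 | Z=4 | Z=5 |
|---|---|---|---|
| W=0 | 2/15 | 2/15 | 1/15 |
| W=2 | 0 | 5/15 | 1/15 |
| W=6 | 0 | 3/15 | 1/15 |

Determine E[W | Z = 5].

P(Z = 5) = 1/5.
Σ W·P over the event = 0·(1/15) + 2·(1/15) + 6·(1/15) = 8/15.
E[W | Z = 5] = (8/15) / (1/5) = 8/3.

8/3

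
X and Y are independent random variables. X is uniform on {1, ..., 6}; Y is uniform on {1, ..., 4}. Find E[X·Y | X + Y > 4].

P(X + Y > 4) = 3/4.
Summing XY·P(x,y) over outcomes with X + Y > 4 gives 65/8.
E[X·Y | X + Y > 4] = (65/8) / (3/4) = 65/6.

65/6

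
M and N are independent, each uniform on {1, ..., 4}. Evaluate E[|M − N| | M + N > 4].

Outcomes with M + N > 4: (1,4), (2,3), (2,4), (3,2), (3,3), (3,4), (4,1), (4,2), (4,3), (4,4), each with probability 1/16.
E[|M − N| | M + N > 4] = (3 + 1 + 2 + 1 + 0 + 1 + 3 + 2 + 1 + 0) / 10 = 7/5.

7/5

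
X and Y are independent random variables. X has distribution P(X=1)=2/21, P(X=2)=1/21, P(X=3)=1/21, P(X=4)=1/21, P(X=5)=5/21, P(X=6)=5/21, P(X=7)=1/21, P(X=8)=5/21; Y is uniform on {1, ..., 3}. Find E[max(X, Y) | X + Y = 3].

P(X + Y = 3) = 1/21.
Summing max(X,Y)·P(x,y) over outcomes with X + Y = 3 gives 2/21.
E[max(X, Y) | X + Y = 3] = (2/21) / (1/21) = 2.

2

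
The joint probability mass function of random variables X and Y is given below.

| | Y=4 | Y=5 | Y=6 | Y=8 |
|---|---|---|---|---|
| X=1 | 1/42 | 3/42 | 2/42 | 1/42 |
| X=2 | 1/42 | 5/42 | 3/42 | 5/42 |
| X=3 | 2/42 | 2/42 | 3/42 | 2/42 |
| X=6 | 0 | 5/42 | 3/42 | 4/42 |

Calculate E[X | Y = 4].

P(Y = 4) = 2/21.
Σ X·P over the event = 1·(1/42) + 2·(1/42) + 3·(2/42) = 3/14.
E[X | Y = 4] = (3/14) / (2/21) = 9/4.

9/4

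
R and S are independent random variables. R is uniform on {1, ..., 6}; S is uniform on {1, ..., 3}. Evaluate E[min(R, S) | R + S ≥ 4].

P(R + S ≥ 4) = 5/6.
Summing min(R,S)·P(x,y) over outcomes with R + S ≥ 4 gives 29/18.
E[min(R, S) | R + S ≥ 4] = (29/18) / (5/6) = 29/15.

29/15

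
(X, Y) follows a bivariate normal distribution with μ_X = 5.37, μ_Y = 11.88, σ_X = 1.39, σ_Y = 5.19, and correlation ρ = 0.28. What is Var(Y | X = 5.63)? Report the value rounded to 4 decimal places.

For a bivariate normal, Var(Y | X=x) = σ_Y²(1 − ρ²).
Var(Y | X=5.63) = (5.19)²·(1 − (0.28)²) = 26.9361·0.9216 = 24.8243.

24.8243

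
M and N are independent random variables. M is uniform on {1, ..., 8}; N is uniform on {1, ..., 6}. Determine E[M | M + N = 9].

P(M + N = 9) = 1/8.
Summing M·P(x,y) over outcomes with M + N = 9 gives 11/16.
E[M | M + N = 9] = (11/16) / (1/8) = 11/2.

11/2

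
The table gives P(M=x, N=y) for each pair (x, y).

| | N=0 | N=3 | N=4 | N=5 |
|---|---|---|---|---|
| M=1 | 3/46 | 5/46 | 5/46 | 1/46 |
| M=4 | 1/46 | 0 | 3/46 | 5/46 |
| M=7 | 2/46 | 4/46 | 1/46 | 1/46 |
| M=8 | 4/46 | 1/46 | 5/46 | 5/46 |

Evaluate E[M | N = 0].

P(N = 0) = 5/23.
Σ M·P over the event = 1·(3/46) + 4·(1/46) + 7·(2/46) + 8·(4/46) = 53/46.
E[M | N = 0] = (53/46) / (5/23) = 53/10.

53/10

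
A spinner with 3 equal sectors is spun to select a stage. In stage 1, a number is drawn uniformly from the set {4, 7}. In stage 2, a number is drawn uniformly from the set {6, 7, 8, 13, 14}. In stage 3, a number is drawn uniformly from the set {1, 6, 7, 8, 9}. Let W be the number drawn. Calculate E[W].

71/10

E[W | stage 1] = (4+7)/2 = 11/2.
E[W | stage 2] = (6+7+8+13+14)/5 = 48/5.
E[W | stage 3] = (1+6+7+8+9)/5 = 31/5.
By the law of total expectation,
E[W] = (1/3)·(11/2) + (1/3)·(48/5) + (1/3)·(31/5) = 71/10.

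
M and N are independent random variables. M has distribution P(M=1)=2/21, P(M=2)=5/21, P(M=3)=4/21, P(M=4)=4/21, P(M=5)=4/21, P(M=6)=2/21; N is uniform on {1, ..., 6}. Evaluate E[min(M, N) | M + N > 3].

8/3

P(M + N > 3) = 13/14.
Summing min(M,N)·P(x,y) over outcomes with M + N > 3 gives 52/21.
E[min(M, N) | M + N > 3] = (52/21) / (13/14) = 8/3.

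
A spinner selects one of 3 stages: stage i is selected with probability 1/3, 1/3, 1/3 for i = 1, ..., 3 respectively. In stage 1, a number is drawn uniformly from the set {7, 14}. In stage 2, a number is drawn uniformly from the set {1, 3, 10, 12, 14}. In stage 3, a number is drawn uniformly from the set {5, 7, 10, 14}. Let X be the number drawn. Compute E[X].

55/6

E[X | stage 1] = (7+14)/2 = 21/2.
E[X | stage 2] = (1+3+10+12+14)/5 = 8.
E[X | stage 3] = (5+7+10+14)/4 = 9.
By the law of total expectation,
E[X] = (1/3)·(21/2) + (1/3)·(8) + (1/3)·(9) = 55/6.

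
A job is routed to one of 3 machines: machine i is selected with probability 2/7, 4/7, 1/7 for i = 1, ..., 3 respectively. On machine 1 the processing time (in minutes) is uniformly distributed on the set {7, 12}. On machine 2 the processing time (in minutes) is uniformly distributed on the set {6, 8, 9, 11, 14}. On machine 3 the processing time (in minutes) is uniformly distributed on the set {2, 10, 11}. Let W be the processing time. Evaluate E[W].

976/105

E[W | machine 1] = (7+12)/2 = 19/2.
E[W | machine 2] = (6+8+9+11+14)/5 = 48/5.
E[W | machine 3] = (2+10+11)/3 = 23/3.
By the law of total expectation,
E[W] = (2/7)·(19/2) + (4/7)·(48/5) + (1/7)·(23/3) = 976/105.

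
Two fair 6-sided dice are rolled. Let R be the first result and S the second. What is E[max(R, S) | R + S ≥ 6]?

P(R + S ≥ 6) = 13/18.
Summing max(R,S)·P(x,y) over outcomes with R + S ≥ 6 gives 67/18.
E[max(R, S) | R + S ≥ 6] = (67/18) / (13/18) = 67/13.

67/13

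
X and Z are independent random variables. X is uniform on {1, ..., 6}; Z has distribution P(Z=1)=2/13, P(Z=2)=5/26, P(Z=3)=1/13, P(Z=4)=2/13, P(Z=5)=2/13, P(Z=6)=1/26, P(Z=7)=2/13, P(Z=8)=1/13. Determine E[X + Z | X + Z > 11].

38/3

P(X + Z > 11) = 5/52.
Summing (X+Z)·P(x,y) over outcomes with X + Z > 11 gives 95/78.
E[X + Z | X + Z > 11] = (95/78) / (5/52) = 38/3.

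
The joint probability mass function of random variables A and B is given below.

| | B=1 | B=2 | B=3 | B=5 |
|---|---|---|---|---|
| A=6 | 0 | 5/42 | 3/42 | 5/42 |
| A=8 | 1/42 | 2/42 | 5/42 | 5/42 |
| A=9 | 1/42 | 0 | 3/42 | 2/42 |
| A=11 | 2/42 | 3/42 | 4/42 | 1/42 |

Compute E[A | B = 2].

79/10

P(B = 2) = 5/21.
Σ A·P over the event = 6·(5/42) + 8·(2/42) + 11·(3/42) = 79/42.
E[A | B = 2] = (79/42) / (5/21) = 79/10.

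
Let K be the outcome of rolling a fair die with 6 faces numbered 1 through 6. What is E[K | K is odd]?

3

Given K is odd, K is equally likely to be any of {1, 3, 5}.
E[K | K is odd] = (1 + 3 + 5) / 3 = 3.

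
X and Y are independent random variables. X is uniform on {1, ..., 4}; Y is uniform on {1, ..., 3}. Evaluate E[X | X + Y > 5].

11/3

Outcomes with X + Y > 5: (3,3), (4,2), (4,3), each with probability 1/12.
E[X | X + Y > 5] = (3 + 4 + 4) / 3 = 11/3.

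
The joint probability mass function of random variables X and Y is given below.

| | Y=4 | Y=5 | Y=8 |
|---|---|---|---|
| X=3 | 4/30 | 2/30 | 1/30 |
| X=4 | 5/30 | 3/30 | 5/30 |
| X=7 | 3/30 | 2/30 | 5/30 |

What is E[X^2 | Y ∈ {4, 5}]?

427/19

P(Y ∈ {4, 5}) = 19/30.
Σ X^2·P over the event = 9·(4/30) + 9·(2/30) + 16·(5/30) + 16·(3/30) + 49·(3/30) + 49·(2/30) = 427/30.
E[X^2 | Y ∈ {4, 5}] = (427/30) / (19/30) = 427/19.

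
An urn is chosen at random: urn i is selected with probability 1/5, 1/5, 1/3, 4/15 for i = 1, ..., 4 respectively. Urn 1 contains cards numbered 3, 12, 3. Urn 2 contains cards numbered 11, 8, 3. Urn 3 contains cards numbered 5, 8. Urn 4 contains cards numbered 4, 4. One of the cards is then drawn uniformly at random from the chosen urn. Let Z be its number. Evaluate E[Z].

E[Z | urn 1] = (3+12+3)/3 = 6.
E[Z | urn 2] = (11+8+3)/3 = 22/3.
E[Z | urn 3] = (5+8)/2 = 13/2.
E[Z | urn 4] = (4+4)/2 = 4.
By the law of total expectation,
E[Z] = (1/5)·(6) + (1/5)·(22/3) + (1/3)·(13/2) + (4/15)·(4) = 59/10.

59/10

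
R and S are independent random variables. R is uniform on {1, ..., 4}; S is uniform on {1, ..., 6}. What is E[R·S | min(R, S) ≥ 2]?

12

P(min(R, S) ≥ 2) = 5/8.
Summing RS·P(x,y) over outcomes with min(R, S) ≥ 2 gives 15/2.
E[R·S | min(R, S) ≥ 2] = (15/2) / (5/8) = 12.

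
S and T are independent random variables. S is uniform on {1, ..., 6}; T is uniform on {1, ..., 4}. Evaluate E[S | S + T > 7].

16/3

Outcomes with S + T > 7: (4,4), (5,3), (5,4), (6,2), (6,3), (6,4), each with probability 1/24.
E[S | S + T > 7] = (4 + 5 + 5 + 6 + 6 + 6) / 6 = 16/3.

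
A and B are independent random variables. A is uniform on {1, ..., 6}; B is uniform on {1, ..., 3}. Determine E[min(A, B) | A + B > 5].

Outcomes with A + B > 5: (3,3), (4,2), (4,3), (5,1), (5,2), (5,3), (6,1), (6,2), (6,3), each with probability 1/18.
E[min(A, B) | A + B > 5] = (3 + 2 + 3 + 1 + 2 + 3 + 1 + 2 + 3) / 9 = 20/9.

20/9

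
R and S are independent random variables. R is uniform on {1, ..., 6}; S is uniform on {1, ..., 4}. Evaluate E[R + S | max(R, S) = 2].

Outcomes with max(R, S) = 2: (1,2), (2,1), (2,2), each with probability 1/24.
E[R + S | max(R, S) = 2] = (3 + 3 + 4) / 3 = 10/3.

10/3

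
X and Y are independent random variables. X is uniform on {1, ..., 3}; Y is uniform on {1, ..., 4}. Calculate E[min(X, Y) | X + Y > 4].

13/6

Outcomes with X + Y > 4: (1,4), (2,3), (2,4), (3,2), (3,3), (3,4), each with probability 1/12.
E[min(X, Y) | X + Y > 4] = (1 + 2 + 2 + 2 + 3 + 3) / 6 = 13/6.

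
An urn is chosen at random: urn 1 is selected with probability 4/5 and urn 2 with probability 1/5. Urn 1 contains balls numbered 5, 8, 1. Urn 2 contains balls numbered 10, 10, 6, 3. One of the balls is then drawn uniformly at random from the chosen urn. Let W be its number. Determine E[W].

311/60

E[W | urn 1] = (5+8+1)/3 = 14/3.
E[W | urn 2] = (10+10+6+3)/4 = 29/4.
By the law of total expectation,
E[W] = (4/5)·(14/3) + (1/5)·(29/4) = 311/60.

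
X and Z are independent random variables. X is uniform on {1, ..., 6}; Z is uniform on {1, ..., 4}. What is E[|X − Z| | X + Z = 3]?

P(X + Z = 3) = 1/12.
Summing |X−Z|·P(x,y) over outcomes with X + Z = 3 gives 1/12.
E[|X − Z| | X + Z = 3] = (1/12) / (1/12) = 1.

1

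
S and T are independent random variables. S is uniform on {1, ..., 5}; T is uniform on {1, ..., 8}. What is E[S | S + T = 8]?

3

P(S + T = 8) = 1/8.
Summing S·P(x,y) over outcomes with S + T = 8 gives 3/8.
E[S | S + T = 8] = (3/8) / (1/8) = 3.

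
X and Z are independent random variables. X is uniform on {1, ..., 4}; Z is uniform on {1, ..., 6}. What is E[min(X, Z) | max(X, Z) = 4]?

16/7

P(max(X, Z) = 4) = 7/24.
Summing min(X,Z)·P(x,y) over outcomes with max(X, Z) = 4 gives 2/3.
E[min(X, Z) | max(X, Z) = 4] = (2/3) / (7/24) = 16/7.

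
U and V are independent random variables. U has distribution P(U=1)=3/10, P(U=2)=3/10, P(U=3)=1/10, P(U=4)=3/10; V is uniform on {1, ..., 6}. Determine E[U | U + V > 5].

P(U + V > 5) = 17/30.
Summing U·P(x,y) over outcomes with U + V > 5 gives 8/5.
E[U | U + V > 5] = (8/5) / (17/30) = 48/17.

48/17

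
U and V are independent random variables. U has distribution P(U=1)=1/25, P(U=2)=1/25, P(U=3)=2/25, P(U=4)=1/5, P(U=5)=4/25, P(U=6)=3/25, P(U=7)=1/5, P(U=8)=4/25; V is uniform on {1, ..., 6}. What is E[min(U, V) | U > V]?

P(U > V) = 7/10.
Summing min(U,V)·P(x,y) over outcomes with U > V gives 311/150.
E[min(U, V) | U > V] = (311/150) / (7/10) = 311/105.

311/105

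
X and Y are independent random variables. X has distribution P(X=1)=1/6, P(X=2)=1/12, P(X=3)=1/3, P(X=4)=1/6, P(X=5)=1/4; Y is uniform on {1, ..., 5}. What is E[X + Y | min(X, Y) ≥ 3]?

71/9

P(min(X, Y) ≥ 3) = 9/20.
Summing (X+Y)·P(x,y) over outcomes with min(X, Y) ≥ 3 gives 71/20.
E[X + Y | min(X, Y) ≥ 3] = (71/20) / (9/20) = 71/9.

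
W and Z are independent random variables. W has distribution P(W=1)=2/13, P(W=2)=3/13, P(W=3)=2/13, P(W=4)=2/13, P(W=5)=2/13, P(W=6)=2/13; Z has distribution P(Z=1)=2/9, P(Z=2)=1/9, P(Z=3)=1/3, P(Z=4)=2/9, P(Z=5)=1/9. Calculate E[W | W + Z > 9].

P(W + Z > 9) = 8/117.
Summing W·P(x,y) over outcomes with W + Z > 9 gives 46/117.
E[W | W + Z > 9] = (46/117) / (8/117) = 23/4.

23/4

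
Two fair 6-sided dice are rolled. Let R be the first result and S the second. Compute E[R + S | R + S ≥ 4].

244/33

P(R + S ≥ 4) = 11/12.
Summing (R+S)·P(x,y) over outcomes with R + S ≥ 4 gives 61/9.
E[R + S | R + S ≥ 4] = (61/9) / (11/12) = 244/33.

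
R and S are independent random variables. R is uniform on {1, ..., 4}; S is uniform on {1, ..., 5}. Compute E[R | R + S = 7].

Outcomes with R + S = 7: (2,5), (3,4), (4,3), each with probability 1/20.
E[R | R + S = 7] = (2 + 3 + 4) / 3 = 3.

3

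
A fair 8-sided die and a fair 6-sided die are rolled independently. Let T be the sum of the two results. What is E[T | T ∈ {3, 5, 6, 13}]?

82/13

P(T ∈ {3, 5, 6, 13}) = 13/48.
Σ over the event: 3·1/24 + 5·1/12 + 6·5/48 + 13·1/24 = 41/24.
E[T | T ∈ {3, 5, 6, 13}] = (41/24) / (13/48) = 82/13.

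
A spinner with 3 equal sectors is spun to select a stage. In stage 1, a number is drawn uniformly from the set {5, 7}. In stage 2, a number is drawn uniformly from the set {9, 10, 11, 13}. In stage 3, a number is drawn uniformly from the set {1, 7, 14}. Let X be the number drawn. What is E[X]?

E[X | stage 1] = (5+7)/2 = 6.
E[X | stage 2] = (9+10+11+13)/4 = 43/4.
E[X | stage 3] = (1+7+14)/3 = 22/3.
E[X] = (1/3)·(6) + (1/3)·(43/4) + (1/3)·(22/3) = 289/36.

289/36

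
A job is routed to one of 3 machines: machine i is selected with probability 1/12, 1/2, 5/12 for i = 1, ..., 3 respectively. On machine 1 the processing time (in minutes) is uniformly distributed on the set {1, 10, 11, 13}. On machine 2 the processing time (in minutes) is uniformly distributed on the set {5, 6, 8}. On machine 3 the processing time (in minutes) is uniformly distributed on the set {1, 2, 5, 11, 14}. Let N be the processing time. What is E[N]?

319/48

E[N | machine 1] = (1+10+11+13)/4 = 35/4.
E[N | machine 2] = (5+6+8)/3 = 19/3.
E[N | machine 3] = (1+2+5+11+14)/5 = 33/5.
E[N] = (1/12)·(35/4) + (1/2)·(19/3) + (5/12)·(33/5) = 319/48.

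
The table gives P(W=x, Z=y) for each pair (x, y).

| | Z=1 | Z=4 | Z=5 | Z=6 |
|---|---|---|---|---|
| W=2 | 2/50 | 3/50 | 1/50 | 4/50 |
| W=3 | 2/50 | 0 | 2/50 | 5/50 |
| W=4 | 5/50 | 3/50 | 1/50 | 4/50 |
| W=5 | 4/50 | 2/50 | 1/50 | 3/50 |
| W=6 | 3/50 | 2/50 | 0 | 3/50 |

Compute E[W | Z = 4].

P(Z = 4) = 1/5.
Σ W·P over the event = 2·(3/50) + 4·(3/50) + 5·(2/50) + 6·(2/50) = 4/5.
E[W | Z = 4] = (4/5) / (1/5) = 4.

4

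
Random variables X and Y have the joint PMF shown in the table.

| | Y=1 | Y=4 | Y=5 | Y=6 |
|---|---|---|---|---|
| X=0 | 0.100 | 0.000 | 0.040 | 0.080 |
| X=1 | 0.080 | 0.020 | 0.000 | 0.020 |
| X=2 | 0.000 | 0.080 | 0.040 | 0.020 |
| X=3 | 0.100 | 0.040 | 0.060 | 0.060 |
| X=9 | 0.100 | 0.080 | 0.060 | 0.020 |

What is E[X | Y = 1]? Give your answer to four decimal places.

3.3684

P(Y = 1) = 0.380.
Summing X·P(X=x,Y=y) over the conditioning event gives 1.280.
E[X | Y = 1] = (1.280) / (0.380) = 3.3684.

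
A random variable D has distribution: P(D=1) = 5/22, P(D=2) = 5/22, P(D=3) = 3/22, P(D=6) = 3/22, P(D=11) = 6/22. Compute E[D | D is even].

P(D is even) = 4/11.
Σ over the event: 2·5/22 + 6·3/22 = 14/11.
E[D | D is even] = (14/11) / (4/11) = 7/2.

7/2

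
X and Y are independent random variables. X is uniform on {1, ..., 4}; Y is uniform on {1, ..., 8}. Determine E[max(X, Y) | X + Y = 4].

8/3

Outcomes with X + Y = 4: (1,3), (2,2), (3,1), each with probability 1/32.
E[max(X, Y) | X + Y = 4] = (3 + 2 + 3) / 3 = 8/3.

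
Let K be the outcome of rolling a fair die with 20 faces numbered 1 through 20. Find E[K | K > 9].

Given K > 9, K is equally likely to be any of {10, 11, 12, 13, 14, 15, 16, 17, 18, 19, 20}.
E[K | K > 9] = (10 + 11 + 12 + 13 + 14 + 15 + 16 + 17 + 18 + 19 + 20) / 11 = 15.

15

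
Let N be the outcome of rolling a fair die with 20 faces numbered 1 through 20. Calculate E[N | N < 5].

5/2

Given N < 5, N is equally likely to be any of {1, 2, 3, 4}.
E[N | N < 5] = (1 + 2 + 3 + 4) / 4 = 5/2.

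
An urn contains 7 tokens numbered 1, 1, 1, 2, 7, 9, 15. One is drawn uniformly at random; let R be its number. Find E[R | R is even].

2

P(R is even) = 1/7.
Σ over the event: 2·1/7 = 2/7.
E[R | R is even] = (2/7) / (1/7) = 2.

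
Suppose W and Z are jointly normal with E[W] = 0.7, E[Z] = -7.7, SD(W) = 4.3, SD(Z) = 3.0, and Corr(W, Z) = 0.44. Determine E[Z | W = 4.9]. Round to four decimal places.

-6.4107

For a bivariate normal, E[Z | W=x] = μ_Z + ρ·(σ_Z/σ_W)·(x − μ_W).
E[Z | W=4.9] = -7.7 + (0.44)·(3.0/4.3)·(4.9 − (0.7)) = -7.7 + (0.30698)·(4.2) = -6.4107.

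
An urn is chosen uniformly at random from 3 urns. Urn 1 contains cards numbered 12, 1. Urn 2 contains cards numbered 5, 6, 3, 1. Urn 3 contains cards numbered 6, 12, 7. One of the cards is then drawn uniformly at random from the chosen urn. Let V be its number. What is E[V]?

223/36

E[V | urn 1] = (12+1)/2 = 13/2.
E[V | urn 2] = (5+6+3+1)/4 = 15/4.
E[V | urn 3] = (6+12+7)/3 = 25/3.
By the law of total expectation,
E[V] = (1/3)·(13/2) + (1/3)·(15/4) + (1/3)·(25/3) = 223/36.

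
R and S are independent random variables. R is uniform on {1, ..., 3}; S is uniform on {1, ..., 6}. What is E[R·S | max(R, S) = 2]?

8/3

Outcomes with max(R, S) = 2: (1,2), (2,1), (2,2), each with probability 1/18.
E[R·S | max(R, S) = 2] = (2 + 2 + 4) / 3 = 8/3.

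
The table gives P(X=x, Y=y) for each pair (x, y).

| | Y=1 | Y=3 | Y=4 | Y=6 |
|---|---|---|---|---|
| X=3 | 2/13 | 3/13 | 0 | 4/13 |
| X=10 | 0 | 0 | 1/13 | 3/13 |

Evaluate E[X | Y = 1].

P(Y = 1) = 2/13.
Σ X·P over the event = 3·(2/13) = 6/13.
E[X | Y = 1] = (6/13) / (2/13) = 3.

3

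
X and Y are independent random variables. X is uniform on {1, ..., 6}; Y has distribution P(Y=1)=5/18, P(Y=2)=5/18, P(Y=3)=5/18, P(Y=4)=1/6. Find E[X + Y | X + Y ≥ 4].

P(X + Y ≥ 4) = 31/36.
Summing (X+Y)·P(x,y) over outcomes with X + Y ≥ 4 gives 295/54.
E[X + Y | X + Y ≥ 4] = (295/54) / (31/36) = 590/93.

590/93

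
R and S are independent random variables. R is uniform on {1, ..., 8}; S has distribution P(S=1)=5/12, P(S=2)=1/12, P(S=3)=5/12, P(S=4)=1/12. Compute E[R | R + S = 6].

P(R + S = 6) = 1/8.
Summing R·P(x,y) over outcomes with R + S = 6 gives 23/48.
E[R | R + S = 6] = (23/48) / (1/8) = 23/6.

23/6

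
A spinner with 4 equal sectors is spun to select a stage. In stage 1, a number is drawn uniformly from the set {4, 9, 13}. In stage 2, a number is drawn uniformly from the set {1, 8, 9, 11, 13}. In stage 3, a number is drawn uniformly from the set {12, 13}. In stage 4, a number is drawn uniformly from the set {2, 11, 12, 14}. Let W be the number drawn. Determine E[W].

2359/240

E[W | stage 1] = (4+9+13)/3 = 26/3.
E[W | stage 2] = (1+8+9+11+13)/5 = 42/5.
E[W | stage 3] = (12+13)/2 = 25/2.
E[W | stage 4] = (2+11+12+14)/4 = 39/4.
By the law of total expectation,
E[W] = (1/4)·(26/3) + (1/4)·(42/5) + (1/4)·(25/2) + (1/4)·(39/4) = 2359/240.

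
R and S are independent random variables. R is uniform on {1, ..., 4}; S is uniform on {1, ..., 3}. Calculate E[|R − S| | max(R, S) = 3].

6/5

Outcomes with max(R, S) = 3: (1,3), (2,3), (3,1), (3,2), (3,3), each with probability 1/12.
E[|R − S| | max(R, S) = 3] = (2 + 1 + 2 + 1 + 0) / 5 = 6/5.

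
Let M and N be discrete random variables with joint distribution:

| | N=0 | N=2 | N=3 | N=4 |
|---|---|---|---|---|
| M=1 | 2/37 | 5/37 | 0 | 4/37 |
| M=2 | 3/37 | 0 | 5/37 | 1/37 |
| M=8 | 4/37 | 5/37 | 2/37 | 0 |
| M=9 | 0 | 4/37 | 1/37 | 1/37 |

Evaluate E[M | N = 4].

P(N = 4) = 6/37.
Summing M·P(M=x,N=y) over the conditioning event gives 15/37.
E[M | N = 4] = (15/37) / (6/37) = 5/2.

5/2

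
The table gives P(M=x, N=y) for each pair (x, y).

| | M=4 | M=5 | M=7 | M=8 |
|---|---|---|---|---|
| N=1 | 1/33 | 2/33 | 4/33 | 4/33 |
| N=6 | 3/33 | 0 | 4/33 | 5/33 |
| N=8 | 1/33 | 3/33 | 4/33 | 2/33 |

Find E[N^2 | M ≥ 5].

65/2

P(M ≥ 5) = 28/33.
Σ N^2·P over the event = 1·(2/33) + 64·(3/33) + 1·(4/33) + 36·(4/33) + 64·(4/33) + 1·(4/33) + 36·(5/33) + 64·(2/33) = 910/33.
E[N^2 | M ≥ 5] = (910/33) / (28/33) = 65/2.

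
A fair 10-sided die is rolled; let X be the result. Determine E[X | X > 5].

Given X > 5, X is equally likely to be any of {6, 7, 8, 9, 10}.
E[X | X > 5] = (6 + 7 + 8 + 9 + 10) / 5 = 8.

8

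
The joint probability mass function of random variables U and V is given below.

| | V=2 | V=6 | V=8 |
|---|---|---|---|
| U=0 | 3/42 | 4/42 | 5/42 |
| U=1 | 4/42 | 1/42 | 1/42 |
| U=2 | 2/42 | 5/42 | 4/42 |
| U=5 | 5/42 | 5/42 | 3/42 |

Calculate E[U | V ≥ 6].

15/7

P(V ≥ 6) = 2/3.
Σ U·P over the event = 0·(4/42) + 0·(5/42) + 1·(1/42) + 1·(1/42) + 2·(5/42) + 2·(4/42) + 5·(5/42) + 5·(3/42) = 10/7.
E[U | V ≥ 6] = (10/7) / (2/3) = 15/7.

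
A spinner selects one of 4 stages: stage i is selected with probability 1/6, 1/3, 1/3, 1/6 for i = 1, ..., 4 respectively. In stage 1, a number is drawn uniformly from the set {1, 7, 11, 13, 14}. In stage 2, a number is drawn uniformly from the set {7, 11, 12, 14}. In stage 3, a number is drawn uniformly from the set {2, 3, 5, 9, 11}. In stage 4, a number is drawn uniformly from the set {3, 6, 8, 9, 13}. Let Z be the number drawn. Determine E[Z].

E[Z | stage 1] = (1+7+11+13+14)/5 = 46/5.
E[Z | stage 2] = (7+11+12+14)/4 = 11.
E[Z | stage 3] = (2+3+5+9+11)/5 = 6.
E[Z | stage 4] = (3+6+8+9+13)/5 = 39/5.
By the law of total expectation,
E[Z] = (1/6)·(46/5) + (1/3)·(11) + (1/3)·(6) + (1/6)·(39/5) = 17/2.

17/2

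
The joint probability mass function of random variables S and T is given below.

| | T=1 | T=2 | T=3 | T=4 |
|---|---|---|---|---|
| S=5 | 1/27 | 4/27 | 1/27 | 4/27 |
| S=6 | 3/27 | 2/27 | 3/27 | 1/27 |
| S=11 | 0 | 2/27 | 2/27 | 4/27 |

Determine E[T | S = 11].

13/4

P(S = 11) = 8/27.
Σ T·P over the event = 2·(2/27) + 3·(2/27) + 4·(4/27) = 26/27.
E[T | S = 11] = (26/27) / (8/27) = 13/4.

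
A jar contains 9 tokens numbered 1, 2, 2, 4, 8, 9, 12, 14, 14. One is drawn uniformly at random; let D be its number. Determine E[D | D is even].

P(D is even) = 7/9.
Σ over the event: 2·2/9 + 4·1/9 + 8·1/9 + 12·1/9 + 14·2/9 = 56/9.
E[D | D is even] = (56/9) / (7/9) = 8.

8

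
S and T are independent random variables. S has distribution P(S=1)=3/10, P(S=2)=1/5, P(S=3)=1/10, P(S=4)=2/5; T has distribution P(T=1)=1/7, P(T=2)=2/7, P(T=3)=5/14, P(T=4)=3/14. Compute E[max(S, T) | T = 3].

17/5

P(T = 3) = 5/14.
Summing max(S,T)·P(x,y) over outcomes with T = 3 gives 17/14.
E[max(S, T) | T = 3] = (17/14) / (5/14) = 17/5.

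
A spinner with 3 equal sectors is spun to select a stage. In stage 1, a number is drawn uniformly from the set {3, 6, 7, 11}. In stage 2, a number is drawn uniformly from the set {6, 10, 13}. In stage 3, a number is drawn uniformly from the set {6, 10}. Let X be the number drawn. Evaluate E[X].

293/36

E[X | stage 1] = (3+6+7+11)/4 = 27/4.
E[X | stage 2] = (6+10+13)/3 = 29/3.
E[X | stage 3] = (6+10)/2 = 8.
E[X] = (1/3)·(27/4) + (1/3)·(29/3) + (1/3)·(8) = 293/36.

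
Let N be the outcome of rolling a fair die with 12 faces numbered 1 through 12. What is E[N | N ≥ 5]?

17/2

Given N ≥ 5, N is equally likely to be any of {5, 6, 7, 8, 9, 10, 11, 12}.
E[N | N ≥ 5] = (5 + 6 + 7 + 8 + 9 + 10 + 11 + 12) / 8 = 17/2.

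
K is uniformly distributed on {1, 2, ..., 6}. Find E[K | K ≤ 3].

2

Given K ≤ 3, K is equally likely to be any of {1, 2, 3}.
E[K | K ≤ 3] = (1 + 2 + 3) / 3 = 2.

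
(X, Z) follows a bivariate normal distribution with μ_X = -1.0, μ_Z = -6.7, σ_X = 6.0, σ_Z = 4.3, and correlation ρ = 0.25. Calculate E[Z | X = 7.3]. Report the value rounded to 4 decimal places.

-5.2129

E[Z | X=x] = μ_Z + ρ(σ_Z/σ_X)(x − μ_X) for jointly normal variables.
E[Z | X=7.3] = -6.7 + (0.25)·(4.3/6.0)·(7.3 − (-1.0)) = -6.7 + (0.17917)·(8.3) = -5.2129.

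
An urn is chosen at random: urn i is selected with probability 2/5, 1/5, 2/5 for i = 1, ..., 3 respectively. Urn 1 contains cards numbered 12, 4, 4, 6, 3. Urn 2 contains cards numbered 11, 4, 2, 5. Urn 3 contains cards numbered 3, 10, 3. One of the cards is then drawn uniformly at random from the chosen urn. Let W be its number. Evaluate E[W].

833/150

E[W | urn 1] = (12+4+4+6+3)/5 = 29/5.
E[W | urn 2] = (11+4+2+5)/4 = 11/2.
E[W | urn 3] = (3+10+3)/3 = 16/3.
E[W] = (2/5)·(29/5) + (1/5)·(11/2) + (2/5)·(16/3) = 833/150.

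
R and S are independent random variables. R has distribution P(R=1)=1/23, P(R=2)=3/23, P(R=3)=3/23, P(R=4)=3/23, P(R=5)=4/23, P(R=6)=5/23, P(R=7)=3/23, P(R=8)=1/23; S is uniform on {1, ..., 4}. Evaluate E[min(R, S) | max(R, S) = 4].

46/19

P(max(R, S) = 4) = 19/92.
Summing min(R,S)·P(x,y) over outcomes with max(R, S) = 4 gives 1/2.
E[min(R, S) | max(R, S) = 4] = (1/2) / (19/92) = 46/19.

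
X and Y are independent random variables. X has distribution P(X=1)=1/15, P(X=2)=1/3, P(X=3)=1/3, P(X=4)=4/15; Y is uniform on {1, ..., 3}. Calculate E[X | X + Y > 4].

88/27

P(X + Y > 4) = 3/5.
Summing X·P(x,y) over outcomes with X + Y > 4 gives 88/45.
E[X | X + Y > 4] = (88/45) / (3/5) = 88/27.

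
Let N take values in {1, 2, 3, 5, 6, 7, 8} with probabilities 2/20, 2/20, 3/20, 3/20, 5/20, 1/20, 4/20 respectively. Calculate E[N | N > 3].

P(N > 3) = 13/20.
Σ over the event: 5·3/20 + 6·1/4 + 7·1/20 + 8·1/5 = 21/5.
E[N | N > 3] = (21/5) / (13/20) = 84/13.

84/13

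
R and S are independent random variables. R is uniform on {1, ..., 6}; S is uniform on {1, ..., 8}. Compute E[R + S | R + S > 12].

P(R + S > 12) = 1/16.
Summing (R+S)·P(x,y) over outcomes with R + S > 12 gives 5/6.
E[R + S | R + S > 12] = (5/6) / (1/16) = 40/3.

40/3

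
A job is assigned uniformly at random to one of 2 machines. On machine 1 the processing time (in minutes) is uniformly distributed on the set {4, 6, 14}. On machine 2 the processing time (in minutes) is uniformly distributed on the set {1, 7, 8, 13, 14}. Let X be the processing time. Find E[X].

83/10

E[X | machine 1] = (4+6+14)/3 = 8.
E[X | machine 2] = (1+7+8+13+14)/5 = 43/5.
E[X] = (1/2)·(8) + (1/2)·(43/5) = 83/10.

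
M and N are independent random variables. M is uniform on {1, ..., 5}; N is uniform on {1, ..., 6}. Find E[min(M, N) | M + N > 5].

57/20

P(M + N > 5) = 2/3.
Summing min(M,N)·P(x,y) over outcomes with M + N > 5 gives 19/10.
E[min(M, N) | M + N > 5] = (19/10) / (2/3) = 57/20.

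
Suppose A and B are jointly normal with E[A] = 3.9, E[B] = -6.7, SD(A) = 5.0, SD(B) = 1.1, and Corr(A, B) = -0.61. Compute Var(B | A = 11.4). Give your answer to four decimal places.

0.7598

For a bivariate normal, Var(B | A=x) = σ_B²(1 − ρ²).
Var(B | A=11.4) = (1.1)²·(1 − (-0.61)²) = 1.21·0.6279 = 0.7598.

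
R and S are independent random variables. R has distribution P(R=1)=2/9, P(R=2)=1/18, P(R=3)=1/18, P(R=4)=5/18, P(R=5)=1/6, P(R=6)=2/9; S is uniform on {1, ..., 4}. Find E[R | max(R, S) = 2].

4/3

P(max(R, S) = 2) = 1/12.
Summing R·P(x,y) over outcomes with max(R, S) = 2 gives 1/9.
E[R | max(R, S) = 2] = (1/9) / (1/12) = 4/3.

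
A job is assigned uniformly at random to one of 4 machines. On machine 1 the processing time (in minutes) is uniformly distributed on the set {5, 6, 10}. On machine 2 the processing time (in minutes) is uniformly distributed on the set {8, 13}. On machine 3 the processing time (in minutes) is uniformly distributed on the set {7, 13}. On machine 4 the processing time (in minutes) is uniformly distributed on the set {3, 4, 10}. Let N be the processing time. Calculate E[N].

199/24

E[N | machine 1] = (5+6+10)/3 = 7.
E[N | machine 2] = (8+13)/2 = 21/2.
E[N | machine 3] = (7+13)/2 = 10.
E[N | machine 4] = (3+4+10)/3 = 17/3.
By the law of total expectation,
E[N] = (1/4)·(7) + (1/4)·(21/2) + (1/4)·(10) + (1/4)·(17/3) = 199/24.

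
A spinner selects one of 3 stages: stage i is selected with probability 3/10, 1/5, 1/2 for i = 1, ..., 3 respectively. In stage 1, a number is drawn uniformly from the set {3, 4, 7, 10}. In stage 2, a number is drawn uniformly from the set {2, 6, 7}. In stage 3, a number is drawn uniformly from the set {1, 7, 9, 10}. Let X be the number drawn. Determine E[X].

E[X | stage 1] = (3+4+7+10)/4 = 6.
E[X | stage 2] = (2+6+7)/3 = 5.
E[X | stage 3] = (1+7+9+10)/4 = 27/4.
By the law of total expectation,
E[X] = (3/10)·(6) + (1/5)·(5) + (1/2)·(27/4) = 247/40.

247/40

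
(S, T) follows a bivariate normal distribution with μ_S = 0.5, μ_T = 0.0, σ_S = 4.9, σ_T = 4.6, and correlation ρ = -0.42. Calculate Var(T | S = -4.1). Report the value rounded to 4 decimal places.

17.4274

Var(T | S=x) = (1 − ρ²)·σ_T².
Var(T | S=-4.1) = (4.6)²·(1 − (-0.42)²) = 21.16·0.8236 = 17.4274.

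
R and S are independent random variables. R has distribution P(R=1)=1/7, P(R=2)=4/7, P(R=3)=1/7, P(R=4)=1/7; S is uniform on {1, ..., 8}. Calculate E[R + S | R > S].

13/3

P(R > S) = 9/56.
Summing (R+S)·P(x,y) over outcomes with R > S gives 39/56.
E[R + S | R > S] = (39/56) / (9/56) = 13/3.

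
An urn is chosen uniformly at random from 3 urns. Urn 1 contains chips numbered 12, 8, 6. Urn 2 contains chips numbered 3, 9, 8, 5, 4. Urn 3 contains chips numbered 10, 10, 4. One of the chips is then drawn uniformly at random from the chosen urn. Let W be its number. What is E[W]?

337/45

E[W | urn 1] = (12+8+6)/3 = 26/3.
E[W | urn 2] = (3+9+8+5+4)/5 = 29/5.
E[W | urn 3] = (10+10+4)/3 = 8.
By the law of total expectation,
E[W] = (1/3)·(26/3) + (1/3)·(29/5) + (1/3)·(8) = 337/45.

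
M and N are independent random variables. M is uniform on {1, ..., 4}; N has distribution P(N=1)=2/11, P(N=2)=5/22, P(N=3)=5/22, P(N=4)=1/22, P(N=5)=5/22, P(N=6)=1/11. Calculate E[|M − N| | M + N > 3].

139/75

P(M + N > 3) = 75/88.
Summing |M−N|·P(x,y) over outcomes with M + N > 3 gives 139/88.
E[|M − N| | M + N > 3] = (139/88) / (75/88) = 139/75.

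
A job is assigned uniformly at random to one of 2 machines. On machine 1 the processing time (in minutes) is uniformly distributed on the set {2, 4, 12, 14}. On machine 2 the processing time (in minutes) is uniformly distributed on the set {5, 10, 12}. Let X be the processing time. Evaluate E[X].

17/2

E[X | machine 1] = (2+4+12+14)/4 = 8.
E[X | machine 2] = (5+10+12)/3 = 9.
E[X] = (1/2)·(8) + (1/2)·(9) = 17/2.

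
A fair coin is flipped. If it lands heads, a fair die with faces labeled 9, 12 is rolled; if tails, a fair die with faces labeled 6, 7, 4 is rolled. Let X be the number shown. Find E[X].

97/12

E[X | heads] = (9+12)/2 = 21/2.
E[X | tails] = (6+7+4)/3 = 17/3.
E[X] = (1/2)·(21/2) + (1/2)·(17/3) = 97/12.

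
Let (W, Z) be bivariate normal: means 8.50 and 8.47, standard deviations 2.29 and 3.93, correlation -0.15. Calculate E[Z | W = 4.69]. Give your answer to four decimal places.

The regression of Z on W has slope ρ·σ_Z/σ_W and passes through (μ_W, μ_Z).
E[Z | W=4.69] = 8.47 + (-0.15)·(3.93/2.29)·(4.69 − (8.50)) = 8.47 + (-0.25742)·(-3.81) = 9.4508.

9.4508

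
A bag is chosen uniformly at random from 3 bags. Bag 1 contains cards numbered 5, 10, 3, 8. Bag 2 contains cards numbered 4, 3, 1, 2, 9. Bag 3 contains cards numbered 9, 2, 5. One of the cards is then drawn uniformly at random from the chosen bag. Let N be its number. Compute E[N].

469/90

E[N | bag 1] = (5+10+3+8)/4 = 13/2.
E[N | bag 2] = (4+3+1+2+9)/5 = 19/5.
E[N | bag 3] = (9+2+5)/3 = 16/3.
E[N] = (1/3)·(13/2) + (1/3)·(19/5) + (1/3)·(16/3) = 469/90.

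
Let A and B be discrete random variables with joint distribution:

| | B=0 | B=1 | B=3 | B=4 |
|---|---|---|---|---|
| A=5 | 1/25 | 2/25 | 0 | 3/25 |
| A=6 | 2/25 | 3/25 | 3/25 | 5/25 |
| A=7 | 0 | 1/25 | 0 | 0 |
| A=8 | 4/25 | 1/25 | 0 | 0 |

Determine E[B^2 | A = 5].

25/3

P(A = 5) = 6/25.
Summing B^2·P(A=x,B=y) over the conditioning event gives 2.
E[B^2 | A = 5] = (2) / (6/25) = 25/3.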